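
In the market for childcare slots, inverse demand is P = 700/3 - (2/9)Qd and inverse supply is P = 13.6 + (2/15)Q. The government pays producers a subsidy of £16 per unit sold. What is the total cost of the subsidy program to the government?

Pre-subsidy: 700/3 - (2/9)Q = 13.6 + (2/15)Q gives Q* = 618 and P* = 96.
With the subsidy, sellers receive Ps = Pb + 16 for each unit, where Pb is the price buyers pay.
On the curves, Pb = 700/3 - (2/9)Q and Ps = 13.6 + (2/15)Q; the wedge Ps − Pb = 16 gives 13.6 + (2/15)Q − (700/3 - (2/9)Q) = 16, so Q' = 663.
Then Pb = 700/3 − (2/9)·663 = 86 and Ps = 13.6 + (2/15)·663 = 102.
Government outlay = subsidy × quantity = 16 × 663 = 10608.

Government cost = £10608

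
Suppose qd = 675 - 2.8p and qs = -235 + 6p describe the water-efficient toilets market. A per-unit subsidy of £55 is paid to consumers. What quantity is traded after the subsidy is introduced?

Pre-subsidy: 675 - 2.8p = -235 + 6p gives p* = 2275/22, q* = 4240/11.
With the rebate, buyers effectively pay pb = ps − 55, where ps is the price sellers receive.
Demand in terms of ps becomes qd = 675 − 2.8(ps − 55) = 829 - 2.8ps. Setting this equal to supply: 829 - 2.8ps = -235 + 6ps, so ps = 1330/11.
Buyers pay pb = 1330/11 − 55 = 725/11; q' = -235 + 6·(1330/11) = 5395/11.

q' = 5395/11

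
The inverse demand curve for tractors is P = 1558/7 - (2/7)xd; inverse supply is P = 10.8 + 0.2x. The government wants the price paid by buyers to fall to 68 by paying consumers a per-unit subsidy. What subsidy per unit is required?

Required subsidy s = 51 per unit

At a buyer price of 68, quantity demanded is 779 − 3.5·68 = 541.
Sellers supply 541 only when they receive Ps = 10.8 + 0.2·541 = 119.
s = Ps − Pb = 119 − 68 = 51.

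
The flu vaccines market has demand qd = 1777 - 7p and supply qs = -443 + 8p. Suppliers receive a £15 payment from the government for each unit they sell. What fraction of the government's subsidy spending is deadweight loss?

DWL / government spending = 28/797

Pre-subsidy: 1777 - 7p = -443 + 8p gives p* = 148, q* = 741.
With the subsidy, sellers receive ps = pb + 15 for each unit, where pb is the price buyers pay.
Supply in terms of pb becomes qs = -443 + 8(pb + 15) = -323 + 8pb. Setting this equal to demand: 1777 - 7pb = -323 + 8pb, so pb = 140.
Sellers receive ps = 140 + 15 = 155; q' = 1777 − 7·140 = 797.
ΔCS = ½(741 + 797)(148 − 140) = 6152; ΔPS = ½(741 + 797)(155 − 148) = 5383.
Government spending = 15 × 797 = 11955.
DWL = ½ × 15 × (797 − 741) = 420; fraction = 420 / 11955 = 28/797.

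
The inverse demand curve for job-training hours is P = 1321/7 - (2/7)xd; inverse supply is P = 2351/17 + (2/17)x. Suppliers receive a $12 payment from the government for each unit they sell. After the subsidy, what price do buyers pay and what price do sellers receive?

Buyers pay $144.5; sellers receive $156.5

Pre-subsidy: 1321/7 - (2/7)x = 2351/17 + (2/17)x gives x* = 125 and P* = 153.
With the subsidy, sellers receive Ps = Pb + 12 for each unit, where Pb is the price buyers pay.
On the curves, Pb = 1321/7 - (2/7)x and Ps = 2351/17 + (2/17)x; the wedge Ps − Pb = 12 gives 2351/17 + (2/17)x − (1321/7 - (2/7)x) = 12, so x' = 154.75.
Then Pb = 1321/7 − (2/7)·154.75 = 144.5 and Ps = 2351/17 + (2/17)·154.75 = 156.5.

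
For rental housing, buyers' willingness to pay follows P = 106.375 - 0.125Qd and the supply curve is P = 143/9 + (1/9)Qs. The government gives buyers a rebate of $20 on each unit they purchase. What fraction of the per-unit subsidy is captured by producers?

Pre-subsidy: 106.375 - 0.125Q = 143/9 + (1/9)Q gives Q* = 6515/17 and P* = 994/17.
With the rebate, buyers effectively pay Pb = Ps − 20, where Ps is the price sellers receive.
On the curves, Pb = 106.375 - 0.125Q and Ps = 143/9 + (1/9)Q; the wedge Ps − Pb = 20 gives 143/9 + (1/9)Q − (106.375 - 0.125Q) = 20, so Q' = 7955/17.
Then Pb = 106.375 − 0.125·(7955/17) = 814/17 and Ps = 143/9 + (1/9)·(7955/17) = 1154/17.
Buyers' price falls by P* − Pb = 994/17 − 814/17 = 180/17; sellers' price rises by Ps − P* = 1154/17 − 994/17 = 160/17.
So producers capture (160/17)/20 = 8/17 of each unit of subsidy.

Producer share = 8/17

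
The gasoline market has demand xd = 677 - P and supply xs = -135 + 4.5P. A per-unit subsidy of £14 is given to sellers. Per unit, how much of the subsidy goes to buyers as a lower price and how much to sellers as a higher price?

Buyers gain 126/11 per unit; sellers gain 28/11 per unit

Pre-subsidy: 677 - P = -135 + 4.5P gives P* = 1624/11, x* = 5823/11.
With the subsidy, sellers receive Ps = Pb + 14 for each unit, where Pb is the price buyers pay.
Supply in terms of Pb becomes xs = -135 + 4.5(Pb + 14) = -72 + 4.5Pb. Setting this equal to demand: 677 - Pb = -72 + 4.5Pb, so Pb = 1498/11.
Sellers receive Ps = 1498/11 + 14 = 1652/11; x' = 677 − 1·(1498/11) = 5949/11.
Buyers' price falls by P* − Pb = 1624/11 − 1498/11 = 126/11; sellers' price rises by Ps − P* = 1652/11 − 1624/11 = 28/11.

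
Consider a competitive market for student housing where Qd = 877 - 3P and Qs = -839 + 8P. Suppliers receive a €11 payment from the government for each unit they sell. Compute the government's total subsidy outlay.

Government cost = €4763

Pre-subsidy: 877 - 3P = -839 + 8P gives P* = 156, Q* = 409.
With the subsidy, sellers receive Ps = Pb + 11 for each unit, where Pb is the price buyers pay.
Supply in terms of Pb becomes Qs = -839 + 8(Pb + 11) = -751 + 8Pb. Setting this equal to demand: 877 - 3Pb = -751 + 8Pb, so Pb = 148.
Sellers receive Ps = 148 + 11 = 159; Q' = 877 − 3·148 = 433.
Government outlay = subsidy × quantity = 11 × 433 = 4763.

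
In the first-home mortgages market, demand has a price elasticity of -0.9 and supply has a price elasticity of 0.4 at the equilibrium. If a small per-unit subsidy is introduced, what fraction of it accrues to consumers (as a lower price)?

Consumer share = 4/13

For a small subsidy around the equilibrium, the benefit split depends on the relative slopes, which at a point are proportional to the elasticities.
Buyer share = εs/(εs + |εd|) = 0.4/(0.4 + 0.9) = 4/13; seller share = |εd|/(εs + |εd|) = 9/13.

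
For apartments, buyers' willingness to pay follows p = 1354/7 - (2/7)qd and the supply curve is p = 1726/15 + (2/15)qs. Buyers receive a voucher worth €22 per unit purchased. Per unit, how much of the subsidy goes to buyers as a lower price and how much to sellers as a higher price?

Buyers gain €15 per unit; sellers gain €7 per unit

Pre-subsidy: 1354/7 - (2/7)q = 1726/15 + (2/15)q gives q* = 187 and p* = 140.
With the rebate, buyers effectively pay pb = ps − 22, where ps is the price sellers receive.
On the curves, pb = 1354/7 - (2/7)q and ps = 1726/15 + (2/15)q; the wedge ps − pb = 22 gives 1726/15 + (2/15)q − (1354/7 - (2/7)q) = 22, so q' = 239.5.
Then pb = 1354/7 − (2/7)·239.5 = 125 and ps = 1726/15 + (2/15)·239.5 = 147.
Buyers' price falls by p* − pb = 140 − 125 = 15; sellers' price rises by ps − p* = 147 − 140 = 7.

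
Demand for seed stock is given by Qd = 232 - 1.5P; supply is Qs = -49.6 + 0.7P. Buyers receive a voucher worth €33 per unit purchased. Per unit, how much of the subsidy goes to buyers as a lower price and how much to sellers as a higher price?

Pre-subsidy: 232 - 1.5P = -49.6 + 0.7P gives P* = 128, Q* = 40.
With the rebate, buyers effectively pay Pb = Ps − 33, where Ps is the price sellers receive.
Demand in terms of Ps becomes Qd = 232 − 1.5(Ps − 33) = 281.5 - 1.5Ps. Setting this equal to supply: 281.5 - 1.5Ps = -49.6 + 0.7Ps, so Ps = 150.5.
Buyers pay Pb = 150.5 − 33 = 117.5; Q' = -49.6 + 0.7·150.5 = 55.75.
Buyers' price falls by P* − Pb = 128 − 117.5 = 10.5; sellers' price rises by Ps − P* = 150.5 − 128 = 22.5.

Buyers gain €10.5 per unit; sellers gain €22.5 per unit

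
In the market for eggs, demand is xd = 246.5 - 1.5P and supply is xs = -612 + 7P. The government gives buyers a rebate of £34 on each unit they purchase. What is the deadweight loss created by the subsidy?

Deadweight loss = £714

Pre-subsidy: 246.5 - 1.5P = -612 + 7P gives P* = 101, x* = 95.
With the rebate, buyers effectively pay Pb = Ps − 34, where Ps is the price sellers receive.
Demand in terms of Ps becomes xd = 246.5 − 1.5(Ps − 34) = 297.5 - 1.5Ps. Setting this equal to supply: 297.5 - 1.5Ps = -612 + 7Ps, so Ps = 107.
Buyers pay Pb = 107 − 34 = 73; x' = -612 + 7·107 = 137.
The subsidy expands output by 137 − 95 = 42 past the efficient level; on those units the gap between marginal cost and willingness to pay runs from 0 up to 34.
DWL = ½ × 34 × 42 = 714.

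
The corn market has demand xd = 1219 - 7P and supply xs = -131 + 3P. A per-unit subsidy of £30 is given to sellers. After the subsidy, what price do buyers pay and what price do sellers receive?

Pre-subsidy: 1219 - 7P = -131 + 3P gives P* = 135, x* = 274.
With the subsidy, sellers receive Ps = Pb + 30 for each unit, where Pb is the price buyers pay.
Supply in terms of Pb becomes xs = -131 + 3(Pb + 30) = -41 + 3Pb. Setting this equal to demand: 1219 - 7Pb = -41 + 3Pb, so Pb = 126.
Sellers receive Ps = 126 + 30 = 156; x' = 1219 − 7·126 = 337.

Buyers pay £126; sellers receive £156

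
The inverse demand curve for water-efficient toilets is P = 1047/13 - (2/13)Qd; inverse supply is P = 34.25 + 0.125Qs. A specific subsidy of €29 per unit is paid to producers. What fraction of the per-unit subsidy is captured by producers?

Pre-subsidy: 1047/13 - (2/13)Q = 34.25 + 0.125Q gives Q* = 166 and P* = 55.
With the subsidy, sellers receive Ps = Pb + 29 for each unit, where Pb is the price buyers pay.
On the curves, Pb = 1047/13 - (2/13)Q and Ps = 34.25 + 0.125Q; the wedge Ps − Pb = 29 gives 34.25 + 0.125Q − (1047/13 - (2/13)Q) = 29, so Q' = 270.
Then Pb = 1047/13 − (2/13)·270 = 39 and Ps = 34.25 + 0.125·270 = 68.
Buyers' price falls by P* − Pb = 55 − 39 = 16; sellers' price rises by Ps − P* = 68 − 55 = 13.
So producers capture 13/29 = 13/29 of each unit of subsidy.

Producer share = 13/29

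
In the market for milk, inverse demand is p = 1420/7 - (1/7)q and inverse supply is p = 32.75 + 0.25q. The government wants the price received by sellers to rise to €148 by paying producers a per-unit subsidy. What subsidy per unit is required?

Required subsidy s = €11 per unit

At a seller price of 148, quantity supplied is -131 + 4·148 = 461.
Buyers absorb 461 only when they pay pb = 1420/7 − (1/7)·461 = 137.
s = ps − pb = 148 − 137 = 11.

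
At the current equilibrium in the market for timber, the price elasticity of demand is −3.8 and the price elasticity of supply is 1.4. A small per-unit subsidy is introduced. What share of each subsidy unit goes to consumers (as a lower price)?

For a small subsidy around the equilibrium, the benefit split depends on the relative slopes, which at a point are proportional to the elasticities.
Buyer share = εs/(εs + |εd|) = 1.4/(1.4 + 3.8) = 7/26; seller share = |εd|/(εs + |εd|) = 19/26.

Consumer share = 7/26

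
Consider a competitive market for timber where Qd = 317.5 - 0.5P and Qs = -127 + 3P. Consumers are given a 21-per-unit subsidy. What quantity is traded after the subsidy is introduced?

Q' = 263

Pre-subsidy: 317.5 - 0.5P = -127 + 3P gives P* = 127, Q* = 254.
With the rebate, buyers effectively pay Pb = Ps − 21, where Ps is the price sellers receive.
Demand in terms of Ps becomes Qd = 317.5 − 0.5(Ps − 21) = 328 - 0.5Ps. Setting this equal to supply: 328 - 0.5Ps = -127 + 3Ps, so Ps = 130.
Buyers pay Pb = 130 − 21 = 109; Q' = -127 + 3·130 = 263.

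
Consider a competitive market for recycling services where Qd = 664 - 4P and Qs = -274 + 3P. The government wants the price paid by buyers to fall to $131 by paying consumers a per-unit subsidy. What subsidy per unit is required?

Required subsidy s = $7 per unit

At a buyer price of 131, quantity demanded is 664 − 4·131 = 140.
Sellers supply 140 only when they receive Ps with -274 + 3·Ps = 140, i.e. Ps = 138.
s = Ps − Pb = 138 − 131 = 7.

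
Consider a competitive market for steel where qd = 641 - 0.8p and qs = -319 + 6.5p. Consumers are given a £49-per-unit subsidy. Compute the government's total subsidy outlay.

Government cost = 2041389/73

Pre-subsidy: 641 - 0.8p = -319 + 6.5p gives p* = 9600/73, q* = 39113/73.
With the rebate, buyers effectively pay pb = ps − 49, where ps is the price sellers receive.
Demand in terms of ps becomes qd = 641 − 0.8(ps − 49) = 680.2 - 0.8ps. Setting this equal to supply: 680.2 - 0.8ps = -319 + 6.5ps, so ps = 9992/73.
Buyers pay pb = 9992/73 − 49 = 6415/73; q' = -319 + 6.5·(9992/73) = 41661/73.
Government outlay = subsidy × quantity = 49 × 41661/73 = 2041389/73.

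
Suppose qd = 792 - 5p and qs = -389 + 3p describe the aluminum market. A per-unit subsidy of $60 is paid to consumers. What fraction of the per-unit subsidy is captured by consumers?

Consumer share = 0.375

Pre-subsidy: 792 - 5p = -389 + 3p gives p* = 147.625, q* = 53.875.
With the rebate, buyers effectively pay pb = ps − 60, where ps is the price sellers receive.
Demand in terms of ps becomes qd = 792 − 5(ps − 60) = 1092 - 5ps. Setting this equal to supply: 1092 - 5ps = -389 + 3ps, so ps = 185.125.
Buyers pay pb = 185.125 − 60 = 125.125; q' = -389 + 3·185.125 = 166.375.
Buyers' price falls by p* − pb = 147.625 − 125.125 = 22.5; sellers' price rises by ps − p* = 185.125 − 147.625 = 37.5.
So consumers capture 22.5/60 = 0.375 of each unit of subsidy.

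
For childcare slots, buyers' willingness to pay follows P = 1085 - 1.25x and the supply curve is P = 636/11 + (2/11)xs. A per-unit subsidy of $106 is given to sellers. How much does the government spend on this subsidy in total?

Pre-subsidy: 1085 - 1.25x = 636/11 + (2/11)x gives x* = 45196/63 and P* = 11860/63.
With the subsidy, sellers receive Ps = Pb + 106 for each unit, where Pb is the price buyers pay.
On the curves, Pb = 1085 - 1.25x and Ps = 636/11 + (2/11)x; the wedge Ps − Pb = 106 gives 636/11 + (2/11)x − (1085 - 1.25x) = 106, so x' = 5540/7.
Then Pb = 1085 − 1.25·(5540/7) = 670/7 and Ps = 636/11 + (2/11)·(5540/7) = 1412/7.
Government outlay = subsidy × quantity = 106 × 5540/7 = 587240/7.

Government cost = 587240/7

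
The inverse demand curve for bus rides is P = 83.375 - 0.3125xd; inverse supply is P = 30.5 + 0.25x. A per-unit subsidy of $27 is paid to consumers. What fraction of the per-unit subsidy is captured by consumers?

Consumer share = 5/9

Pre-subsidy: 83.375 - 0.3125x = 30.5 + 0.25x gives x* = 94 and P* = 54.
With the rebate, buyers effectively pay Pb = Ps − 27, where Ps is the price sellers receive.
On the curves, Pb = 83.375 - 0.3125x and Ps = 30.5 + 0.25x; the wedge Ps − Pb = 27 gives 30.5 + 0.25x − (83.375 - 0.3125x) = 27, so x' = 142.
Then Pb = 83.375 − 0.3125·142 = 39 and Ps = 30.5 + 0.25·142 = 66.
Buyers' price falls by P* − Pb = 54 − 39 = 15; sellers' price rises by Ps − P* = 66 − 54 = 12.
So consumers capture 15/27 = 5/9 of each unit of subsidy.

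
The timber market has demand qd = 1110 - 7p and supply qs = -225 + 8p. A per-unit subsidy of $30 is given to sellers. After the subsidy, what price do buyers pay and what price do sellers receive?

Pre-subsidy: 1110 - 7p = -225 + 8p gives p* = 89, q* = 487.
With the subsidy, sellers receive ps = pb + 30 for each unit, where pb is the price buyers pay.
Supply in terms of pb becomes qs = -225 + 8(pb + 30) = 15 + 8pb. Setting this equal to demand: 1110 - 7pb = 15 + 8pb, so pb = 73.
Sellers receive ps = 73 + 30 = 103; q' = 1110 − 7·73 = 599.

Buyers pay $73; sellers receive $103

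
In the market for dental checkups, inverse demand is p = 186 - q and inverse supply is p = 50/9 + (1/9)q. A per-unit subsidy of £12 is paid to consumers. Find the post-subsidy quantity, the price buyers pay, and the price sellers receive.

Pre-subsidy: 186 - q = 50/9 + (1/9)q gives q* = 162.4 and p* = 23.6.
With the rebate, buyers effectively pay pb = ps − 12, where ps is the price sellers receive.
On the curves, pb = 186 - q and ps = 50/9 + (1/9)q; the wedge ps − pb = 12 gives 50/9 + (1/9)q − (186 - q) = 12, so q' = 173.2.
Then pb = 186 − 1·173.2 = 12.8 and ps = 50/9 + (1/9)·173.2 = 24.8.

q' = 173.2; buyers pay £12.8; sellers receive £24.8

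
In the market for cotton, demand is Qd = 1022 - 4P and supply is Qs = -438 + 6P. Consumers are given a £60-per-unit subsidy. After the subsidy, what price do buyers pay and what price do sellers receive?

Buyers pay £110; sellers receive £170

Pre-subsidy: 1022 - 4P = -438 + 6P gives P* = 146, Q* = 438.
With the rebate, buyers effectively pay Pb = Ps − 60, where Ps is the price sellers receive.
Demand in terms of Ps becomes Qd = 1022 − 4(Ps − 60) = 1262 - 4Ps. Setting this equal to supply: 1262 - 4Ps = -438 + 6Ps, so Ps = 170.
Buyers pay Pb = 170 − 60 = 110; Q' = -438 + 6·170 = 582.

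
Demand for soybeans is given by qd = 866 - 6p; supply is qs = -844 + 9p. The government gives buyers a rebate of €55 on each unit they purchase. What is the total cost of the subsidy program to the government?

Pre-subsidy: 866 - 6p = -844 + 9p gives p* = 114, q* = 182.
With the rebate, buyers effectively pay pb = ps − 55, where ps is the price sellers receive.
Demand in terms of ps becomes qd = 866 − 6(ps − 55) = 1196 - 6ps. Setting this equal to supply: 1196 - 6ps = -844 + 9ps, so ps = 136.
Buyers pay pb = 136 − 55 = 81; q' = -844 + 9·136 = 380.
Government outlay = subsidy × quantity = 55 × 380 = 20900.

Government cost = €20900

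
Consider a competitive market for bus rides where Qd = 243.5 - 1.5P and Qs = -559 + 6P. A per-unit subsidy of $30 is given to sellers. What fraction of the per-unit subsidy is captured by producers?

Pre-subsidy: 243.5 - 1.5P = -559 + 6P gives P* = 107, Q* = 83.
With the subsidy, sellers receive Ps = Pb + 30 for each unit, where Pb is the price buyers pay.
Supply in terms of Pb becomes Qs = -559 + 6(Pb + 30) = -379 + 6Pb. Setting this equal to demand: 243.5 - 1.5Pb = -379 + 6Pb, so Pb = 83.
Sellers receive Ps = 83 + 30 = 113; Q' = 243.5 − 1.5·83 = 119.
Buyers' price falls by P* − Pb = 107 − 83 = 24; sellers' price rises by Ps − P* = 113 − 107 = 6.
So producers capture 6/30 = 0.2 of each unit of subsidy.

Producer share = 0.2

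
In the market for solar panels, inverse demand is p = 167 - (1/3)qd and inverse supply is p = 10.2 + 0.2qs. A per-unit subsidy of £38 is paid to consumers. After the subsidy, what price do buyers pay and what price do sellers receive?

Pre-subsidy: 167 - (1/3)q = 10.2 + 0.2q gives q* = 294 and p* = 69.
With the rebate, buyers effectively pay pb = ps − 38, where ps is the price sellers receive.
On the curves, pb = 167 - (1/3)q and ps = 10.2 + 0.2q; the wedge ps − pb = 38 gives 10.2 + 0.2q − (167 - (1/3)q) = 38, so q' = 365.25.
Then pb = 167 − (1/3)·365.25 = 45.25 and ps = 10.2 + 0.2·365.25 = 83.25.

Buyers pay £45.25; sellers receive £83.25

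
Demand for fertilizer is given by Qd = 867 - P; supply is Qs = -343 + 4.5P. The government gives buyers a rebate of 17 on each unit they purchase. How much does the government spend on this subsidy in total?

Government cost = 123590/11

Pre-subsidy: 867 - P = -343 + 4.5P gives P* = 220, Q* = 647.
With the rebate, buyers effectively pay Pb = Ps − 17, where Ps is the price sellers receive.
Demand in terms of Ps becomes Qd = 867 − 1(Ps − 17) = 884 - Ps. Setting this equal to supply: 884 - Ps = -343 + 4.5Ps, so Ps = 2454/11.
Buyers pay Pb = 2454/11 − 17 = 2267/11; Q' = -343 + 4.5·(2454/11) = 7270/11.
Government outlay = subsidy × quantity = 17 × 7270/11 = 123590/11.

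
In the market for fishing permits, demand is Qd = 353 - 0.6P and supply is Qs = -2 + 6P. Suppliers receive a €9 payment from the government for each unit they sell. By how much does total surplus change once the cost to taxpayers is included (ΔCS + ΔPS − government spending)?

Pre-subsidy: 353 - 0.6P = -2 + 6P gives P* = 1775/33, Q* = 3528/11.
With the subsidy, sellers receive Ps = Pb + 9 for each unit, where Pb is the price buyers pay.
Supply in terms of Pb becomes Qs = -2 + 6(Pb + 9) = 52 + 6Pb. Setting this equal to demand: 353 - 0.6Pb = 52 + 6Pb, so Pb = 1505/33.
Sellers receive Ps = 1505/33 + 9 = 1802/33; Q' = 353 − 0.6·(1505/33) = 3582/11.
ΔCS = ½(3528/11 + 3582/11)(1775/33 − 1505/33) = 319950/121; ΔPS = ½(3528/11 + 3582/11)(1802/33 − 1775/33) = 31995/121.
Government spending = 9 × 3582/11 = 32238/11.
Net change = 319950/121 + 31995/121 − 32238/11 = -243/11. The loss equals the DWL triangle ½·9·54/11.

Net change in total surplus = -243/11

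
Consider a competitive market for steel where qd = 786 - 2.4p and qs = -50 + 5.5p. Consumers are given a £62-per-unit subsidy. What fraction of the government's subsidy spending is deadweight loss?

Pre-subsidy: 786 - 2.4p = -50 + 5.5p gives p* = 8360/79, q* = 42030/79.
With the rebate, buyers effectively pay pb = ps − 62, where ps is the price sellers receive.
Demand in terms of ps becomes qd = 786 − 2.4(ps − 62) = 934.8 - 2.4ps. Setting this equal to supply: 934.8 - 2.4ps = -50 + 5.5ps, so ps = 9848/79.
Buyers pay pb = 9848/79 − 62 = 4950/79; q' = -50 + 5.5·(9848/79) = 50214/79.
ΔCS = ½(42030/79 + 50214/79)(8360/79 − 4950/79) = 157276020/6241; ΔPS = ½(42030/79 + 50214/79)(9848/79 − 8360/79) = 68629536/6241.
Government spending = 62 × 50214/79 = 3113268/79.
DWL = ½ × 62 × (50214/79 − 42030/79) = 253704/79; fraction = (253704/79) / (3113268/79) = 682/8369.

DWL / government spending = 682/8369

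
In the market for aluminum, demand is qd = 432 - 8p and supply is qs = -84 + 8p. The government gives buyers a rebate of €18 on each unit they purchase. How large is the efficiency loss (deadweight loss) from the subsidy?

Deadweight loss = €648

Pre-subsidy: 432 - 8p = -84 + 8p gives p* = 32.25, q* = 174.
With the rebate, buyers effectively pay pb = ps − 18, where ps is the price sellers receive.
Demand in terms of ps becomes qd = 432 − 8(ps − 18) = 576 - 8ps. Setting this equal to supply: 576 - 8ps = -84 + 8ps, so ps = 41.25.
Buyers pay pb = 41.25 − 18 = 23.25; q' = -84 + 8·41.25 = 246.
The subsidy expands output by 246 − 174 = 72 past the efficient level; on those units the gap between marginal cost and willingness to pay runs from 0 up to 18.
DWL = ½ × 18 × 72 = 648.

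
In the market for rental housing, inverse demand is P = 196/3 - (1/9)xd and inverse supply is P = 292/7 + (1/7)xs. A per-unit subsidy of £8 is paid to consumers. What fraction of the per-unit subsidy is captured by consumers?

Pre-subsidy: 196/3 - (1/9)x = 292/7 + (1/7)x gives x* = 93 and P* = 55.
With the rebate, buyers effectively pay Pb = Ps − 8, where Ps is the price sellers receive.
On the curves, Pb = 196/3 - (1/9)x and Ps = 292/7 + (1/7)x; the wedge Ps − Pb = 8 gives 292/7 + (1/7)x − (196/3 - (1/9)x) = 8, so x' = 124.5.
Then Pb = 196/3 − (1/9)·124.5 = 51.5 and Ps = 292/7 + (1/7)·124.5 = 59.5.
Buyers' price falls by P* − Pb = 55 − 51.5 = 3.5; sellers' price rises by Ps − P* = 59.5 − 55 = 4.5.
So consumers capture 3.5/8 = 0.4375 of each unit of subsidy.

Consumer share = 0.4375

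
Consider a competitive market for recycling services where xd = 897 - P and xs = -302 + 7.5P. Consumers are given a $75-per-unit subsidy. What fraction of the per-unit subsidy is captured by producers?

Producer share = 2/17

Pre-subsidy: 897 - P = -302 + 7.5P gives P* = 2398/17, x* = 12851/17.
With the rebate, buyers effectively pay Pb = Ps − 75, where Ps is the price sellers receive.
Demand in terms of Ps becomes xd = 897 − 1(Ps − 75) = 972 - Ps. Setting this equal to supply: 972 - Ps = -302 + 7.5Ps, so Ps = 2548/17.
Buyers pay Pb = 2548/17 − 75 = 1273/17; x' = -302 + 7.5·(2548/17) = 13976/17.
Buyers' price falls by P* − Pb = 2398/17 − 1273/17 = 1125/17; sellers' price rises by Ps − P* = 2548/17 − 2398/17 = 150/17.
So producers capture (150/17)/75 = 2/17 of each unit of subsidy.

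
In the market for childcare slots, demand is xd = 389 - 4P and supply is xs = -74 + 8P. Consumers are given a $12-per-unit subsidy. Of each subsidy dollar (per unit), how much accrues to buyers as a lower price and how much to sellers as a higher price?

Pre-subsidy: 389 - 4P = -74 + 8P gives P* = 463/12, x* = 704/3.
With the rebate, buyers effectively pay Pb = Ps − 12, where Ps is the price sellers receive.
Demand in terms of Ps becomes xd = 389 − 4(Ps − 12) = 437 - 4Ps. Setting this equal to supply: 437 - 4Ps = -74 + 8Ps, so Ps = 511/12.
Buyers pay Pb = 511/12 − 12 = 367/12; x' = -74 + 8·(511/12) = 800/3.
Buyers' price falls by P* − Pb = 463/12 − 367/12 = 8; sellers' price rises by Ps − P* = 511/12 − 463/12 = 4.

Buyers gain $8 per unit; sellers gain $4 per unit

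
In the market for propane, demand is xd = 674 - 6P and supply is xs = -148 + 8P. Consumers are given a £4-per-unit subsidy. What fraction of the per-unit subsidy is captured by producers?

Producer share = 3/7

Pre-subsidy: 674 - 6P = -148 + 8P gives P* = 411/7, x* = 2252/7.
With the rebate, buyers effectively pay Pb = Ps − 4, where Ps is the price sellers receive.
Demand in terms of Ps becomes xd = 674 − 6(Ps − 4) = 698 - 6Ps. Setting this equal to supply: 698 - 6Ps = -148 + 8Ps, so Ps = 423/7.
Buyers pay Pb = 423/7 − 4 = 395/7; x' = -148 + 8·(423/7) = 2348/7.
Buyers' price falls by P* − Pb = 411/7 − 395/7 = 16/7; sellers' price rises by Ps − P* = 423/7 − 411/7 = 12/7.
So producers capture (12/7)/4 = 3/7 of each unit of subsidy.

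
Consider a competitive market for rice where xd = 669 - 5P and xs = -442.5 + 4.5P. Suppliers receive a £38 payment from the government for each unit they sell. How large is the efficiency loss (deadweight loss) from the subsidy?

Pre-subsidy: 669 - 5P = -442.5 + 4.5P gives P* = 117, x* = 84.
With the subsidy, sellers receive Ps = Pb + 38 for each unit, where Pb is the price buyers pay.
Supply in terms of Pb becomes xs = -442.5 + 4.5(Pb + 38) = -271.5 + 4.5Pb. Setting this equal to demand: 669 - 5Pb = -271.5 + 4.5Pb, so Pb = 99.
Sellers receive Ps = 99 + 38 = 137; x' = 669 − 5·99 = 174.
The subsidy expands output by 174 − 84 = 90 past the efficient level; on those units the gap between marginal cost and willingness to pay runs from 0 up to 38.
DWL = ½ × 38 × 90 = 1710.

Deadweight loss = £1710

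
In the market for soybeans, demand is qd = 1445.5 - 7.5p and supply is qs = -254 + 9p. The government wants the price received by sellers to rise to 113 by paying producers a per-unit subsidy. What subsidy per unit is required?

Required subsidy s = 22 per unit

At a seller price of 113, quantity supplied is -254 + 9·113 = 763.
Buyers absorb 763 only when they pay pb with 1445.5 − 7.5·pb = 763, i.e. pb = 91.
s = ps − pb = 113 − 91 = 22.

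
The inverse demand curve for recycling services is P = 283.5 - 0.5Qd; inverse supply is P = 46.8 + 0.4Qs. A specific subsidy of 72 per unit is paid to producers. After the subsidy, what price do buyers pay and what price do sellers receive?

Pre-subsidy: 283.5 - 0.5Q = 46.8 + 0.4Q gives Q* = 263 and P* = 152.
With the subsidy, sellers receive Ps = Pb + 72 for each unit, where Pb is the price buyers pay.
On the curves, Pb = 283.5 - 0.5Q and Ps = 46.8 + 0.4Q; the wedge Ps − Pb = 72 gives 46.8 + 0.4Q − (283.5 - 0.5Q) = 72, so Q' = 343.
Then Pb = 283.5 − 0.5·343 = 112 and Ps = 46.8 + 0.4·343 = 184.

Buyers pay 112; sellers receive 184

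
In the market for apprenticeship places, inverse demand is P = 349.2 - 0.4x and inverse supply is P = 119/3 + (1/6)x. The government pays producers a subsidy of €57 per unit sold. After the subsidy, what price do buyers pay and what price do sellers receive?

Pre-subsidy: 349.2 - 0.4x = 119/3 + (1/6)x gives x* = 9286/17 and P* = 2222/17.
With the subsidy, sellers receive Ps = Pb + 57 for each unit, where Pb is the price buyers pay.
On the curves, Pb = 349.2 - 0.4x and Ps = 119/3 + (1/6)x; the wedge Ps − Pb = 57 gives 119/3 + (1/6)x − (349.2 - 0.4x) = 57, so x' = 10996/17.
Then Pb = 349.2 − 0.4·(10996/17) = 1538/17 and Ps = 119/3 + (1/6)·(10996/17) = 2507/17.

Buyers pay 1538/17; sellers receive 2507/17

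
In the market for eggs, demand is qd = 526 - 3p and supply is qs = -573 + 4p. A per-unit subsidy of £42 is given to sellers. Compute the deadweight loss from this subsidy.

Deadweight loss = £1512

Pre-subsidy: 526 - 3p = -573 + 4p gives p* = 157, q* = 55.
With the subsidy, sellers receive ps = pb + 42 for each unit, where pb is the price buyers pay.
Supply in terms of pb becomes qs = -573 + 4(pb + 42) = -405 + 4pb. Setting this equal to demand: 526 - 3pb = -405 + 4pb, so pb = 133.
Sellers receive ps = 133 + 42 = 175; q' = 526 − 3·133 = 127.
The subsidy expands output by 127 − 55 = 72 past the efficient level; on those units the gap between marginal cost and willingness to pay runs from 0 up to 42.
DWL = ½ × 42 × 72 = 1512.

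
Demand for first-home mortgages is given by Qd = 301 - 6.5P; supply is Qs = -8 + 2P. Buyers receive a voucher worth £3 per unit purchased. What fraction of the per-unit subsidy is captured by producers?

Pre-subsidy: 301 - 6.5P = -8 + 2P gives P* = 618/17, Q* = 1100/17.
With the rebate, buyers effectively pay Pb = Ps − 3, where Ps is the price sellers receive.
Demand in terms of Ps becomes Qd = 301 − 6.5(Ps − 3) = 320.5 - 6.5Ps. Setting this equal to supply: 320.5 - 6.5Ps = -8 + 2Ps, so Ps = 657/17.
Buyers pay Pb = 657/17 − 3 = 606/17; Q' = -8 + 2·(657/17) = 1178/17.
Buyers' price falls by P* − Pb = 618/17 − 606/17 = 12/17; sellers' price rises by Ps − P* = 657/17 − 618/17 = 39/17.
So producers capture (39/17)/3 = 13/17 of each unit of subsidy.

Producer share = 13/17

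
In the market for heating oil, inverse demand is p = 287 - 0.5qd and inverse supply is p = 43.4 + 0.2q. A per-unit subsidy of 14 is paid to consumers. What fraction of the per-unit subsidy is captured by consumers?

Consumer share = 5/7

Pre-subsidy: 287 - 0.5q = 43.4 + 0.2q gives q* = 348 and p* = 113.
With the rebate, buyers effectively pay pb = ps − 14, where ps is the price sellers receive.
On the curves, pb = 287 - 0.5q and ps = 43.4 + 0.2q; the wedge ps − pb = 14 gives 43.4 + 0.2q − (287 - 0.5q) = 14, so q' = 368.
Then pb = 287 − 0.5·368 = 103 and ps = 43.4 + 0.2·368 = 117.
Buyers' price falls by p* − pb = 113 − 103 = 10; sellers' price rises by ps − p* = 117 − 113 = 4.
So consumers capture 10/14 = 5/7 of each unit of subsidy.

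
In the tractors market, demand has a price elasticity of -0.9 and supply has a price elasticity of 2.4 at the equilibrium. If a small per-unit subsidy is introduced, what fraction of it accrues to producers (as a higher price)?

For a small subsidy around the equilibrium, the benefit split depends on the relative slopes, which at a point are proportional to the elasticities.
Buyer share = εs/(εs + |εd|) = 2.4/(2.4 + 0.9) = 8/11; seller share = |εd|/(εs + |εd|) = 3/11.
So producers capture 3/11 of the subsidy.

Producer share = 3/11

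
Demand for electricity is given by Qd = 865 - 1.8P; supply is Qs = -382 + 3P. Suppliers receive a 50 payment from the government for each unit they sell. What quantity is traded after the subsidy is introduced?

Pre-subsidy: 865 - 1.8P = -382 + 3P gives P* = 6235/24, Q* = 397.375.
With the subsidy, sellers receive Ps = Pb + 50 for each unit, where Pb is the price buyers pay.
Supply in terms of Pb becomes Qs = -382 + 3(Pb + 50) = -232 + 3Pb. Setting this equal to demand: 865 - 1.8Pb = -232 + 3Pb, so Pb = 5485/24.
Sellers receive Ps = 5485/24 + 50 = 6685/24; Q' = 865 − 1.8·(5485/24) = 453.625.

Q' = 453.625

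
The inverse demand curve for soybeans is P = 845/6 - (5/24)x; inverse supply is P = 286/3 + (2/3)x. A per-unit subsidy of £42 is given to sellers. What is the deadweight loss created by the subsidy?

Pre-subsidy: 845/6 - (5/24)x = 286/3 + (2/3)x gives x* = 52 and P* = 130.
With the subsidy, sellers receive Ps = Pb + 42 for each unit, where Pb is the price buyers pay.
On the curves, Pb = 845/6 - (5/24)x and Ps = 286/3 + (2/3)x; the wedge Ps − Pb = 42 gives 286/3 + (2/3)x − (845/6 - (5/24)x) = 42, so x' = 100.
Then Pb = 845/6 − (5/24)·100 = 120 and Ps = 286/3 + (2/3)·100 = 162.
The subsidy expands output by 100 − 52 = 48 past the efficient level; on those units the gap between marginal cost and willingness to pay runs from 0 up to 42.
DWL = ½ × 42 × 48 = 1008.

Deadweight loss = £1008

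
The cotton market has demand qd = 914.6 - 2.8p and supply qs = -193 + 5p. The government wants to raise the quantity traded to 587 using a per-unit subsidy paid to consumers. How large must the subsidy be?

Required subsidy s = 39 per unit

At q = 587, invert demand for the buyer price: pb = (914.6 − 587)/2.8 = 117; invert supply for the seller price: ps = (587 − (-193))/5 = 156.
The subsidy must fill the gap: s = ps − pb = 156 − 117 = 39.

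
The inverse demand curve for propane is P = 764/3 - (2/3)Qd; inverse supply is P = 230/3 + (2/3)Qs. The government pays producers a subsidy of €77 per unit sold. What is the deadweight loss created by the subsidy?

Pre-subsidy: 764/3 - (2/3)Q = 230/3 + (2/3)Q gives Q* = 133.5 and P* = 497/3.
With the subsidy, sellers receive Ps = Pb + 77 for each unit, where Pb is the price buyers pay.
On the curves, Pb = 764/3 - (2/3)Q and Ps = 230/3 + (2/3)Q; the wedge Ps − Pb = 77 gives 230/3 + (2/3)Q − (764/3 - (2/3)Q) = 77, so Q' = 191.25.
Then Pb = 764/3 − (2/3)·191.25 = 763/6 and Ps = 230/3 + (2/3)·191.25 = 1225/6.
The subsidy expands output by 191.25 − 133.5 = 57.75 past the efficient level; on those units the gap between marginal cost and willingness to pay runs from 0 up to 77.
DWL = ½ × 77 × 57.75 = 2223.375.

Deadweight loss = €2223.375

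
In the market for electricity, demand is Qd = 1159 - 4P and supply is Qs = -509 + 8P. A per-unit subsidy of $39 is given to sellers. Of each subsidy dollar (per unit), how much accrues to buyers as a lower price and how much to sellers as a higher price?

Pre-subsidy: 1159 - 4P = -509 + 8P gives P* = 139, Q* = 603.
With the subsidy, sellers receive Ps = Pb + 39 for each unit, where Pb is the price buyers pay.
Supply in terms of Pb becomes Qs = -509 + 8(Pb + 39) = -197 + 8Pb. Setting this equal to demand: 1159 - 4Pb = -197 + 8Pb, so Pb = 113.
Sellers receive Ps = 113 + 39 = 152; Q' = 1159 − 4·113 = 707.
Buyers' price falls by P* − Pb = 139 − 113 = 26; sellers' price rises by Ps − P* = 152 − 139 = 13.

Buyers gain $26 per unit; sellers gain $13 per unit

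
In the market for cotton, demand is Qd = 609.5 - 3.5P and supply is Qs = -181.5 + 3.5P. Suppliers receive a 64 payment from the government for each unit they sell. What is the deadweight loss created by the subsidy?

Deadweight loss = 3584

Pre-subsidy: 609.5 - 3.5P = -181.5 + 3.5P gives P* = 113, Q* = 214.
With the subsidy, sellers receive Ps = Pb + 64 for each unit, where Pb is the price buyers pay.
Supply in terms of Pb becomes Qs = -181.5 + 3.5(Pb + 64) = 42.5 + 3.5Pb. Setting this equal to demand: 609.5 - 3.5Pb = 42.5 + 3.5Pb, so Pb = 81.
Sellers receive Ps = 81 + 64 = 145; Q' = 609.5 − 3.5·81 = 326.
The subsidy expands output by 326 − 214 = 112 past the efficient level; on those units the gap between marginal cost and willingness to pay runs from 0 up to 64.
DWL = ½ × 64 × 112 = 3584.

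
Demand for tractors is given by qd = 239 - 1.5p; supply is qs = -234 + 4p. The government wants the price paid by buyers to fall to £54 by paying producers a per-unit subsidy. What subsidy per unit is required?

At a buyer price of 54, quantity demanded is 239 − 1.5·54 = 158.
Sellers supply 158 only when they receive ps with -234 + 4·ps = 158, i.e. ps = 98.
s = ps − pb = 98 − 54 = 44.

Required subsidy s = £44 per unit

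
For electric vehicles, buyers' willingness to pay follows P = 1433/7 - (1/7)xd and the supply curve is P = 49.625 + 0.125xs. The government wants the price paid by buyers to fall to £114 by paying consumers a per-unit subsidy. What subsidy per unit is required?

Required subsidy s = £15 per unit

At a buyer price of 114, quantity demanded is 1433 − 7·114 = 635.
Sellers supply 635 only when they receive Ps = 49.625 + 0.125·635 = 129.
s = Ps − Pb = 129 − 114 = 15.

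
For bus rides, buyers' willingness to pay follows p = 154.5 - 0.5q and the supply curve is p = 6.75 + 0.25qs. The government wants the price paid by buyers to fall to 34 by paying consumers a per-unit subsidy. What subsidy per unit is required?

At a buyer price of 34, quantity demanded is 309 − 2·34 = 241.
Sellers supply 241 only when they receive ps = 6.75 + 0.25·241 = 67.
s = ps − pb = 67 − 34 = 33.

Required subsidy s = 33 per unit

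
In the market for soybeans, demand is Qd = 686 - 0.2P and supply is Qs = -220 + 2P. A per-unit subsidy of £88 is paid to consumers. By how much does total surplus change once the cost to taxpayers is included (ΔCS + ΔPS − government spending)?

Net change in total surplus = -£704

Pre-subsidy: 686 - 0.2P = -220 + 2P gives P* = 4530/11, Q* = 6640/11.
With the rebate, buyers effectively pay Pb = Ps − 88, where Ps is the price sellers receive.
Demand in terms of Ps becomes Qd = 686 − 0.2(Ps − 88) = 703.6 - 0.2Ps. Setting this equal to supply: 703.6 - 0.2Ps = -220 + 2Ps, so Ps = 4618/11.
Buyers pay Pb = 4618/11 − 88 = 3650/11; Q' = -220 + 2·(4618/11) = 6816/11.
ΔCS = ½(6640/11 + 6816/11)(4530/11 − 3650/11) = 538240/11; ΔPS = ½(6640/11 + 6816/11)(4618/11 − 4530/11) = 53824/11.
Government spending = 88 × 6816/11 = 54528.
Net change = 538240/11 + 53824/11 − 54528 = -704. The loss equals the DWL triangle ½·88·16.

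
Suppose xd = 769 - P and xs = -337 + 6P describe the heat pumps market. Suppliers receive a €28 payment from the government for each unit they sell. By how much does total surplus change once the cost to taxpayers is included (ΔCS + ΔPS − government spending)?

Pre-subsidy: 769 - P = -337 + 6P gives P* = 158, x* = 611.
With the subsidy, sellers receive Ps = Pb + 28 for each unit, where Pb is the price buyers pay.
Supply in terms of Pb becomes xs = -337 + 6(Pb + 28) = -169 + 6Pb. Setting this equal to demand: 769 - Pb = -169 + 6Pb, so Pb = 134.
Sellers receive Ps = 134 + 28 = 162; x' = 769 − 1·134 = 635.
ΔCS = ½(611 + 635)(158 − 134) = 14952; ΔPS = ½(611 + 635)(162 − 158) = 2492.
Government spending = 28 × 635 = 17780.
Net change = 14952 + 2492 − 17780 = -336. The loss equals the DWL triangle ½·28·24.

Net change in total surplus = -€336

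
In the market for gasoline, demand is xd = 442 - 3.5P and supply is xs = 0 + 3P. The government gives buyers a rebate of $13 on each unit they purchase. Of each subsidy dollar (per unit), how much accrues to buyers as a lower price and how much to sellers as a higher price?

Buyers gain $6 per unit; sellers gain $7 per unit

Pre-subsidy: 442 - 3.5P = 0 + 3P gives P* = 68, x* = 204.
With the rebate, buyers effectively pay Pb = Ps − 13, where Ps is the price sellers receive.
Demand in terms of Ps becomes xd = 442 − 3.5(Ps − 13) = 487.5 - 3.5Ps. Setting this equal to supply: 487.5 - 3.5Ps = 0 + 3Ps, so Ps = 75.
Buyers pay Pb = 75 − 13 = 62; x' = 0 + 3·75 = 225.
Buyers' price falls by P* − Pb = 68 − 62 = 6; sellers' price rises by Ps − P* = 75 − 68 = 7.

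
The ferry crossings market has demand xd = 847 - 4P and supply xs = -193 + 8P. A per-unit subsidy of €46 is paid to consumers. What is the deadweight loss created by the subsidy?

Pre-subsidy: 847 - 4P = -193 + 8P gives P* = 260/3, x* = 1501/3.
With the rebate, buyers effectively pay Pb = Ps − 46, where Ps is the price sellers receive.
Demand in terms of Ps becomes xd = 847 − 4(Ps − 46) = 1031 - 4Ps. Setting this equal to supply: 1031 - 4Ps = -193 + 8Ps, so Ps = 102.
Buyers pay Pb = 102 − 46 = 56; x' = -193 + 8·102 = 623.
The subsidy expands output by 623 − 1501/3 = 368/3 past the efficient level; on those units the gap between marginal cost and willingness to pay runs from 0 up to 46.
DWL = ½ × 46 × 368/3 = 8464/3.

Deadweight loss = 8464/3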